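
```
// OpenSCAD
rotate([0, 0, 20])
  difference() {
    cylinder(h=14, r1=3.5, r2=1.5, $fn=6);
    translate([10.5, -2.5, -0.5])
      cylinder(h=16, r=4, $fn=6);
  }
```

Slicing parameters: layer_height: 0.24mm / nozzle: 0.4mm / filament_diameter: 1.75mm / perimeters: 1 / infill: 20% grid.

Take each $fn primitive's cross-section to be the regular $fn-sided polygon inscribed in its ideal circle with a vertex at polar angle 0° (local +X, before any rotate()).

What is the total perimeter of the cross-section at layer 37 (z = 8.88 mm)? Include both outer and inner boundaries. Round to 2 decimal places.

At z = 8.88 mm: the cone (r1=3.5→r2=1.5) has section circumradius 2.231 here — a regular 6-gon (perimeter = 2·6·2.231·sin(180°/6) = 13.39 mm); the r=4 cylinder at (10.5, -2.5) gives a regular 6-gon of circumradius 4 (constant along its height) (perimeter = 2·6·4.000·sin(180°/6) = 24.00 mm); Subtracting the remaining from the first: starting from the cone, the r=4 cylinder at (10.5, -2.5) misses the remaining region (no effect) — boundary = 13.39 mm; (whole slice rotated 20° about Z — lengths, areas and connectivity unchanged). Overall, the cross-section is a single solid region. Total boundary length (outer) = 13.39 mm.

13.39 mm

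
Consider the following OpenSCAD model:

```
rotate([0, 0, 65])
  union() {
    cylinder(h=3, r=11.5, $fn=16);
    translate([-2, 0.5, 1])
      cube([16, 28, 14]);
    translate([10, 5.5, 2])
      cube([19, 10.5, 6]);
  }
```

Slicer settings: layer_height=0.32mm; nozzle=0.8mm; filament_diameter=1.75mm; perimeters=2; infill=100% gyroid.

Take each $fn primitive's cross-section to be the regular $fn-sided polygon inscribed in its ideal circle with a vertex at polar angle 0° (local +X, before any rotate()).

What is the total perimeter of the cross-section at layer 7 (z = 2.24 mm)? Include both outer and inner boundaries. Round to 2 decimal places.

146.31 mm

At z = 2.24 mm: the r=11.5 cylinder contributes a regular 16-gon of circumradius 11.5 (perimeter = 2·16·11.500·sin(180°/16) = 71.79 mm); the 16×28 cube at (-2, 0.5) contributes its full rectangle (perimeter 88.00 mm); the cube at (10, 5.5) (footprint 19×10.5) is included at this height (perimeter 59.00 mm); Merging all regions: the regions partially overlap (shared area 159.10 mm²), so the edge portions inside another operand are dropped and the merged outline is re-measured after clipping — boundary = 146.31 mm; (whole slice rotated 65° about Z — lengths, areas and connectivity unchanged). Overall, the cross-section is a single solid region. Total boundary length (outer) = 146.31 mm.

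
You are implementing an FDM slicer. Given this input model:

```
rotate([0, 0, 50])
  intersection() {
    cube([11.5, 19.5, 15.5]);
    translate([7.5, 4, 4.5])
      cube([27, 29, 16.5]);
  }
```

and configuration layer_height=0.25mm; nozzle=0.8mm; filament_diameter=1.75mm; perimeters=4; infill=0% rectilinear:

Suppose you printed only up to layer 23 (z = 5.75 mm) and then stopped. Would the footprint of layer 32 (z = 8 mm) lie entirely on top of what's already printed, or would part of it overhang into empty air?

Compare the two slices. At z = 5.75: the cube (footprint 11.5×19.5) is included at this height (area 224.25 mm²); the 27×29 cube at (7.5, 4) contributes its full rectangle (area 783.00 mm²); After intersecting: the 27×29 cube at (7.5, 4) partially overlaps the 11.5×19.5 cube; clipping to the common part keeps 62.00 mm² — area = 62.00 mm²; (rotated 50° about Z; rotation is an isometry so areas/perimeters/island counts are preserved). At z = 8: the cube (footprint 11.5×19.5) is included at this height (area 224.25 mm²); the 27×29 cube at (7.5, 4) contributes its full rectangle (area 783.00 mm²); Keeping only the common overlap: the 27×29 cube at (7.5, 4) partially overlaps the 11.5×19.5 cube; clipping to the common part keeps 62.00 mm² — area = 62.00 mm²; (whole slice rotated 50° about Z — lengths, areas and connectivity unchanged). Checking containment: the cross-section at z = 8 is a subset of the cross-section at z = 5.75.

entirely on top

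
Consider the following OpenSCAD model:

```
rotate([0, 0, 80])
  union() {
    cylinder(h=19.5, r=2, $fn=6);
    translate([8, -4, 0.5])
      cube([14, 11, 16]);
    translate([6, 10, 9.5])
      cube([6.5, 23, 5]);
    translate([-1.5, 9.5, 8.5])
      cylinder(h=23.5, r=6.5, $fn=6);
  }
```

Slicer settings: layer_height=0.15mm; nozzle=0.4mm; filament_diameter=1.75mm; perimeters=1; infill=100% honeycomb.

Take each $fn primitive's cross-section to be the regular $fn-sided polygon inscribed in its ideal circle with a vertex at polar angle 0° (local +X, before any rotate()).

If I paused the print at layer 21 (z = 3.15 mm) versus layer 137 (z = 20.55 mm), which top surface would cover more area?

layer 21 (z = 3.15 mm)

Layer 21 (z = 3.15): the r=2 cylinder gives a regular 6-gon of circumradius 2 (constant along its height) (area = (6/2)·2.000²·sin(360°/6) = 10.39 mm²); the cube at (8, -4) is present — its section is the full 14×11 rectangle (area 154.00 mm²); the cube at (6, 10) is absent (z outside [9.5, 14.5]); the cylinder at (-1.5, 9.5) is absent (z outside [8.5, 32]); Merging all regions: the 2 present regions are separate (no shared area or edge), so areas and boundary lengths simply add and each stays a separate island — area = 164.39 mm²; (whole slice rotated 80° about Z — lengths, areas and connectivity unchanged). So its area = 164.39 mm². Layer 137 (z = 20.55): the cylinder does not reach this height (z outside [0, 19.5]); the cube at (8, -4) does not reach this height (z outside [0.5, 16.5]); the cube at (6, 10) does not reach this height (z outside [9.5, 14.5]); the r=6.5 cylinder at (-1.5, 9.5) gives a regular 6-gon of circumradius 6.5 (constant along its height) (area = (6/2)·6.500²·sin(360°/6) = 109.77 mm²); Merging all regions: only the r=6.5 cylinder at (-1.5, 9.5) is present, so the union is just that shape — area = 109.77 mm²; (rotated 80° about Z; rotation is an isometry so areas/perimeters/island counts are preserved). So its area = 109.77 mm². Layer 21 is larger (164.39 vs 109.77 mm²).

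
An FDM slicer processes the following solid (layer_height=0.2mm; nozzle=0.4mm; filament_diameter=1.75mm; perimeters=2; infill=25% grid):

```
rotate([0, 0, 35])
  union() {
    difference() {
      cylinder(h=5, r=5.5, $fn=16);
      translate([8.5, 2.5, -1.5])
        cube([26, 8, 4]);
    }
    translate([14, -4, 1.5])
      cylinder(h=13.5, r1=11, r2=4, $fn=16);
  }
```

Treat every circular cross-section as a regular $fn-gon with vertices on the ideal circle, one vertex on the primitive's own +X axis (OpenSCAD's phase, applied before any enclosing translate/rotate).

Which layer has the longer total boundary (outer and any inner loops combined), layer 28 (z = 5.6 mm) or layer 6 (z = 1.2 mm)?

Layer 28 (z = 5.6): the cylinder is absent (z outside [0, 5]); the cube at (8.5, 2.5) does not reach this height (z outside [-1.5, 2.5]); Taking the first minus the rest: the first operand is absent here, so nothing remains; the cone at (14, -4) contributes a regular 16-gon of circumradius 8.874 (interpolated between r1=11 and r2=4 at t=0.304) (perimeter = 2·16·8.874·sin(180°/16) = 55.40 mm); Combining (union): only the cone at (14, -4) is present, so the union is just that shape — boundary = 55.40 mm; (whole slice rotated 35° about Z — lengths, areas and connectivity unchanged). So its perimeter = 55.40 mm. Layer 6 (z = 1.2): the cylinder: section is a regular 16-gon, circumradius r=5.5 (perimeter = 2·16·5.500·sin(180°/16) = 34.34 mm); the 26×8 cube at (8.5, 2.5) contributes its full rectangle (perimeter 68.00 mm); Taking the first minus the rest: starting from the r=5.5 cylinder, the 26×8 cube at (8.5, 2.5) misses the remaining region (no effect) — boundary = 34.34 mm; the cone at (14, -4) is absent (z outside [1.5, 15]); Taking the union: only that combined region is present, so the union is just that shape — boundary = 34.34 mm; (whole slice rotated 35° about Z — lengths, areas and connectivity unchanged). So its perimeter = 34.34 mm. Layer 28 is larger (55.40 vs 34.34 mm).

layer 28 (z = 5.6 mm)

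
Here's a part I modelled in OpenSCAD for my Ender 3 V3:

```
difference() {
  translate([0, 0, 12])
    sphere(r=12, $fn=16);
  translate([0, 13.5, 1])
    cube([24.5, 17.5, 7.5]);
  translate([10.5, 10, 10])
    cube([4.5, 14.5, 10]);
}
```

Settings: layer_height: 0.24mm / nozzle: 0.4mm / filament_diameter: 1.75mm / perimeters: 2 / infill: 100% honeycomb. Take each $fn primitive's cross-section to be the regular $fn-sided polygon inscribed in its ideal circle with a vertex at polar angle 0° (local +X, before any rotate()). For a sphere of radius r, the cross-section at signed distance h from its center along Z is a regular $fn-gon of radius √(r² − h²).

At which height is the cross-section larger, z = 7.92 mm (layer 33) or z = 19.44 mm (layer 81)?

Layer 33 (z = 7.92): the r=12 sphere slices to a regular 16-gon of circumradius 11.285 (√(r²−h²) with h=4.08 from center) (area = (16/2)·11.285²·sin(360°/16) = 389.89 mm²); the 24.5×17.5 cube at (0, 13.5) contributes its full rectangle (area 428.75 mm²); the cube at (10.5, 10) does not reach this height (z outside [10, 20]); Subtracting the remaining from the first: starting from the r=12 sphere (389.89 mm²), the 24.5×17.5 cube at (0, 13.5) misses the remaining region (no effect) — area = 389.89 mm². So its area = 389.89 mm². Layer 81 (z = 19.44): the r=12 sphere contributes a regular 16-gon of circumradius √(12²−7.44²) = 9.415 (area = (16/2)·9.415²·sin(360°/16) = 271.39 mm²); the cube at (0, 13.5) does not reach this height (z outside [1, 8.5]); the cube at (10.5, 10) is present — its section is the full 4.5×14.5 rectangle (area 65.25 mm²); After the difference (first − rest): starting from the r=12 sphere (271.39 mm²), the 4.5×14.5 cube at (10.5, 10) misses the remaining region (no effect) — area = 271.39 mm². So its area = 271.39 mm². Layer 33 is larger (389.89 vs 271.39 mm²).

layer 33 (z = 7.92 mm)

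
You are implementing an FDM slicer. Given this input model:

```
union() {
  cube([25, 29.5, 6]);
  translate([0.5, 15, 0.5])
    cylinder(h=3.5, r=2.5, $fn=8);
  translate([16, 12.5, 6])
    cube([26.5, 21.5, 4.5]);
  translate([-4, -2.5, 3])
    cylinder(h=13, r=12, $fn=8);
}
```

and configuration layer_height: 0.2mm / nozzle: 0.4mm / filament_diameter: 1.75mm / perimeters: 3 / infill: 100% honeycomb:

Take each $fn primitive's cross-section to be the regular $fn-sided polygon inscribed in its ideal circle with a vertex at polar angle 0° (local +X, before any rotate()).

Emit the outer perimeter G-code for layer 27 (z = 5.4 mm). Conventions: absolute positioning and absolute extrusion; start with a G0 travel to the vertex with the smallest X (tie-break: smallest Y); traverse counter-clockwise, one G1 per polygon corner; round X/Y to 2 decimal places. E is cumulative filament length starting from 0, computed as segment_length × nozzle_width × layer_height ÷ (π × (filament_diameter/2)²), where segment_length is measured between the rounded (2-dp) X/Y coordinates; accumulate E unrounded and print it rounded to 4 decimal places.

At z = 5.4 mm: the cube (footprint 25×29.5) is included at this height; the cylinder at (0.5, 15) is absent (z outside [0.5, 4]); the cube at (16, 12.5) is absent (z outside [6, 10.5]); the r=12 cylinder at (-4, -2.5) gives a regular 8-gon of circumradius 12 (constant along its height); Taking the union: the regions partially overlap (shared area 38.43 mm²), so overlapping operands fuse into one piece — 1 connected region. The outline is a single polygon with 12 vertices. Extrusion per mm of travel: 0.4 × 0.2 / (π × 0.875²) = 0.033260. Accumulating E over each segment gives final E = 5.2006.

G0 X-16.00 Y-2.50 Z5.40
G1 X-12.49 Y-10.99 E0.3056
G1 X-4.00 Y-14.50 E0.6111
G1 X4.49 Y-10.99 E0.9167
G1 X8.00 Y-2.50 E1.2222
G1 X6.96 Y0.00 E1.3123
G1 X25.00 Y0.00 E1.9123
G1 X25.00 Y29.50 E2.8935
G1 X0.00 Y29.50 E3.7250
G1 X0.00 Y7.84 E4.4454
G1 X-4.00 Y9.50 E4.5894
G1 X-12.49 Y5.99 E4.8950
G1 X-16.00 Y-2.50 E5.2006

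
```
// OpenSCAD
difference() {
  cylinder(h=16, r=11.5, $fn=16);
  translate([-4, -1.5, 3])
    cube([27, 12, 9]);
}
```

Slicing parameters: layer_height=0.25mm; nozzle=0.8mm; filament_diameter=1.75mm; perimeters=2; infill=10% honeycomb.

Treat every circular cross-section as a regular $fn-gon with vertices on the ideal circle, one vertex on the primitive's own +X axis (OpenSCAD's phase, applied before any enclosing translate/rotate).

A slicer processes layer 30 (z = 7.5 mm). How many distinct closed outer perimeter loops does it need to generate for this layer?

1

At z = 7.5 mm: the cylinder: section is a regular 16-gon, circumradius r=11.5; the cube at (-4, -1.5) (footprint 27×12) is included at this height; Subtracting the remaining from the first: starting from the r=11.5 cylinder, the 27×12 cube at (-4, -1.5) partially overlaps it — only the 163.76 mm² overlap (of its 324.00 mm²) is removed, clipping the outline — 1 connected region. The result has 1 disconnected region.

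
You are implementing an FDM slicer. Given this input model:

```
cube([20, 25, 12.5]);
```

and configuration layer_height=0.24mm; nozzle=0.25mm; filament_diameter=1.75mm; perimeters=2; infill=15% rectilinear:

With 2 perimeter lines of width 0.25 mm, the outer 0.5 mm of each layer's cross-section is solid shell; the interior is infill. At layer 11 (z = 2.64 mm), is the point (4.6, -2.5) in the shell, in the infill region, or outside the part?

outside

At z = 2.64 mm: the cube is present — its section is the full 20×25 rectangle. Overall, the cross-section is a single solid region. The nearest boundary edge runs (0.00, 0.00)→(20.00, 0.00); distance from the point to it = 2.50 mm. The point is not inside any of the regions above, so it lies outside the cross-section (2.50 mm from the nearest boundary).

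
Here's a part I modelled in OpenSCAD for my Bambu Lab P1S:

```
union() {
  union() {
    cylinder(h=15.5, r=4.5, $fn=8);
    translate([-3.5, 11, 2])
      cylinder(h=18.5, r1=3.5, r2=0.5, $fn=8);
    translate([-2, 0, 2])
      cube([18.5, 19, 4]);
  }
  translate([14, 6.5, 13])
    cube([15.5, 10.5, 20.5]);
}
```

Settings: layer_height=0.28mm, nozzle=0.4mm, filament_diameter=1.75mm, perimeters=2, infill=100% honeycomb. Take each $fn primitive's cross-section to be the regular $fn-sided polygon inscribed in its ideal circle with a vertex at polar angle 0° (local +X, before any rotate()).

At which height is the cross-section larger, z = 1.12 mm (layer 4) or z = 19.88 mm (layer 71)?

layer 71 (z = 19.88 mm)

Layer 4 (z = 1.12): the r=4.5 cylinder contributes a regular 8-gon of circumradius 4.5 (area = (8/2)·4.500²·sin(360°/8) = 57.28 mm²); the cone at (-3.5, 11) is not intersected at this z (z outside [2, 20.5]); the cube at (-2, 0) does not reach this height (z outside [2, 6]); Taking the union: only the r=4.5 cylinder is present, so the union is just that shape — area = 57.28 mm²; the cube at (14, 6.5) is absent (z outside [13, 33.5]); Taking the union: only that combined region is present, so the union is just that shape — area = 57.28 mm². So its area = 57.28 mm². Layer 71 (z = 19.88): the cylinder is absent (z outside [0, 15.5]); the cone at (-3.5, 11) (r1=3.5→r2=0.5) has section circumradius 0.601 here — a regular 8-gon (area = (8/2)·0.601²·sin(360°/8) = 1.02 mm²); the cube at (-2, 0) is absent (z outside [2, 6]); Taking the union: only the cone at (-3.5, 11) is present, so the union is just that shape — area = 1.02 mm²; the 15.5×10.5 cube at (14, 6.5) contributes its full rectangle (area 162.75 mm²); Taking the union: the 2 present regions are separate (no shared area or edge), so areas and boundary lengths simply add and each stays a separate island — area = 163.77 mm². So its area = 163.77 mm². Layer 71 is larger (163.77 vs 57.28 mm²).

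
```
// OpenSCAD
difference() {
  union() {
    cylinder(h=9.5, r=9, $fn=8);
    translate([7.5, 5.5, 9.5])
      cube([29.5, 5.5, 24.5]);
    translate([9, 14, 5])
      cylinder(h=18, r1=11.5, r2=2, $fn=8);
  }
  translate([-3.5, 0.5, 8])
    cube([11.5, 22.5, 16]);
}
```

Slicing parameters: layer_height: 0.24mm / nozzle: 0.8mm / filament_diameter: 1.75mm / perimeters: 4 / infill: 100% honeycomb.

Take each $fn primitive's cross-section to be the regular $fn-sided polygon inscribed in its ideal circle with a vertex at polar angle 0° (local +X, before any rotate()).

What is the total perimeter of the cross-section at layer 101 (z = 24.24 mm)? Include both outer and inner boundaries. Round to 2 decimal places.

At z = 24.24 mm: the cylinder does not reach this height (z outside [0, 9.5]); the 29.5×5.5 cube at (7.5, 5.5) contributes its full rectangle (perimeter 70.00 mm); the cone at (9, 14) is not intersected at this z (z outside [5, 23]); Combining (union): only the 29.5×5.5 cube at (7.5, 5.5) is present, so the union is just that shape — boundary = 70.00 mm; the cube at (-3.5, 0.5) is absent (z outside [8, 24]); After the difference (first − rest): none of the subtracted shapes is present at this height, so the result so far is unchanged — boundary = 70.00 mm. Overall, the cross-section is a single solid region. Total boundary length (outer) = 70.00 mm.

70.00 mm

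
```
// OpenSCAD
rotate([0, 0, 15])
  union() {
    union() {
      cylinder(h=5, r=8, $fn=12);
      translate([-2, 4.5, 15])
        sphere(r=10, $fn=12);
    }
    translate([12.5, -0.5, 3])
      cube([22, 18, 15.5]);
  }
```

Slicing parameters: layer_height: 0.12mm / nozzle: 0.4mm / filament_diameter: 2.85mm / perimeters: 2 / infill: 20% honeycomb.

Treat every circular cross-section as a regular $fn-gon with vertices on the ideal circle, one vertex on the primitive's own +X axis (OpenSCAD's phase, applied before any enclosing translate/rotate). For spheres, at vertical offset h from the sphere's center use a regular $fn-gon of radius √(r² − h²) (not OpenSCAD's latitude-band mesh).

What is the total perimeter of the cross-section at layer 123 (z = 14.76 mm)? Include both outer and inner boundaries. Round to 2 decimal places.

At z = 14.76 mm: the cylinder is absent (z outside [0, 5]); the sphere at (-2, 4.5): section is a regular 12-gon, circumradius = √(r²−h²) = √(10²−0.24²) = 9.997 (perimeter = 2·12·9.997·sin(180°/12) = 62.10 mm); Taking the union: only the r=10 sphere at (-2, 4.5) is present, so the union is just that shape — boundary = 62.10 mm; the cube at (12.5, -0.5) (footprint 22×18) is included at this height (perimeter 80.00 mm); Taking the union: the 2 present regions are separate (no shared area or edge), so areas and boundary lengths simply add and each stays a separate island — boundary = 142.10 mm; (rotated 15° about Z; rotation is an isometry so areas/perimeters/island counts are preserved). Overall, the cross-section has 2 separate islands. Total boundary length (outer) = 142.10 mm.

142.10 mm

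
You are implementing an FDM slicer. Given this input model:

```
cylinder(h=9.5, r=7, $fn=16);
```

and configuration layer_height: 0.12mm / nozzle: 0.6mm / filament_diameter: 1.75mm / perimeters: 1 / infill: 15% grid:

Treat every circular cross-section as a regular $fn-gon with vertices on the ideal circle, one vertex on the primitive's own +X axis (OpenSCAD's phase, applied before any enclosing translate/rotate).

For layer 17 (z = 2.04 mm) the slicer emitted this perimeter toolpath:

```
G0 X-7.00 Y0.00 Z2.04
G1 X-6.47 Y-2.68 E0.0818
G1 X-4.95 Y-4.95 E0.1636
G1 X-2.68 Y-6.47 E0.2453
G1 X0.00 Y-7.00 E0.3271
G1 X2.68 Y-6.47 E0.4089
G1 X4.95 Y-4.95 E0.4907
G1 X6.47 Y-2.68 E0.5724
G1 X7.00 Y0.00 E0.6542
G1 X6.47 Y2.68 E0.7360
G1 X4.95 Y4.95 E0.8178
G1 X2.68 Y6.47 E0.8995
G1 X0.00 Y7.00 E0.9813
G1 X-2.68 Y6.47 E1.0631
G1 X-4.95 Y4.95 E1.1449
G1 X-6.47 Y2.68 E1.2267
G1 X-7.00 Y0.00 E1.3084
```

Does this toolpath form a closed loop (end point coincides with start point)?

Start point (G0): (-7.00, 0.00). End point (last G1): the path returns to the start — closed.

yes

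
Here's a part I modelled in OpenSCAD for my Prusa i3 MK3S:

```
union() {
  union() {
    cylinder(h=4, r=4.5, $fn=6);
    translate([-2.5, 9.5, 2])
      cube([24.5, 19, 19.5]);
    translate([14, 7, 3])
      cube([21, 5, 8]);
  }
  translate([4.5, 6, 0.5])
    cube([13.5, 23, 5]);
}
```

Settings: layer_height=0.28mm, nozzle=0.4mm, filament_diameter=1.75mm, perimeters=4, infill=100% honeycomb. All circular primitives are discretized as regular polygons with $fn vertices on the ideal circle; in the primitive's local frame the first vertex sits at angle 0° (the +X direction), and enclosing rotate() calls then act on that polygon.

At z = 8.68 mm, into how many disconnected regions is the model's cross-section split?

1

At z = 8.68 mm: the cylinder is not intersected at this z (z outside [0, 4]); the 24.5×19 cube at (-2.5, 9.5) contributes its full rectangle; the cube at (14, 7) (footprint 21×5) is included at this height; Merging all regions: the regions partially overlap (shared area 20.00 mm²), so overlapping operands fuse into one piece — 1 connected region; the cube at (4.5, 6) is not intersected at this z (z outside [0.5, 5.5]); Merging all regions: only that combined region is present, so the union is just that shape — 1 connected region. The result has 1 disconnected region.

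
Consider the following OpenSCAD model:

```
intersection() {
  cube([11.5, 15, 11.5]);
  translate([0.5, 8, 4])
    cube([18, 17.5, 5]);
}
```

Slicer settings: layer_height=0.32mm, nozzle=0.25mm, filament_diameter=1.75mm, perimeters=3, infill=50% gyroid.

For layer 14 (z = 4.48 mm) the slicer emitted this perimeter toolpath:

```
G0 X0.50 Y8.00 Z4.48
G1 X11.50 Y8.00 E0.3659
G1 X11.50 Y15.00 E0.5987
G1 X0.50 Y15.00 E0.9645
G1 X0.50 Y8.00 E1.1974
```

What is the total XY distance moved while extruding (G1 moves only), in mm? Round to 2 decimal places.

Sum the Euclidean lengths of each G1 segment: total = 36.00 mm.

36.00 mm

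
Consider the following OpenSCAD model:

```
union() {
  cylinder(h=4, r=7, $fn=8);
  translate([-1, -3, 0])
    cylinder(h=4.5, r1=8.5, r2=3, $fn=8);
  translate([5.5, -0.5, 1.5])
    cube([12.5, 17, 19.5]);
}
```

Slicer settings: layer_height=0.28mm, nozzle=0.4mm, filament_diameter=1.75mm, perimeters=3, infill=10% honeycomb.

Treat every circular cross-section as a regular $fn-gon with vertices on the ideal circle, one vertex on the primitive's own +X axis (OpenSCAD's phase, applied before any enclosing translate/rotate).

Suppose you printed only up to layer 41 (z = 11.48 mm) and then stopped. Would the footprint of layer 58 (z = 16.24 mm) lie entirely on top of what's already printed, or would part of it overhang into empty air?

Compare the two slices. At z = 11.48: the cylinder does not reach this height (z outside [0, 4]); the cone at (-1, -3) does not reach this height (z outside [0, 4.5]); the cube at (5.5, -0.5) is present — its section is the full 12.5×17 rectangle (area 212.50 mm²); Combining (union): only the 12.5×17 cube at (5.5, -0.5) is present, so the union is just that shape — area = 212.50 mm². At z = 16.24: the cylinder is absent (z outside [0, 4]); the cone at (-1, -3) is not intersected at this z (z outside [0, 4.5]); the cube at (5.5, -0.5) (footprint 12.5×17) is included at this height (area 212.50 mm²); Taking the union: only the 12.5×17 cube at (5.5, -0.5) is present, so the union is just that shape — area = 212.50 mm². Checking containment: the cross-section at z = 16.24 is a subset of the cross-section at z = 11.48.

entirely on top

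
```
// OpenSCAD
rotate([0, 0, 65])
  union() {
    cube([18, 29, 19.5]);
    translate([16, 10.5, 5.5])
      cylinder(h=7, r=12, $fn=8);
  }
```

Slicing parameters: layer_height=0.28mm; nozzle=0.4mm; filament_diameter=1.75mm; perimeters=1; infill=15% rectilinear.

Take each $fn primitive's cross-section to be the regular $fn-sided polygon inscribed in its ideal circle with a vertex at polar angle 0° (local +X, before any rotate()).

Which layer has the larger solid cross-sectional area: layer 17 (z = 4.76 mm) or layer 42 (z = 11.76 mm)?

layer 42 (z = 11.76 mm)

Layer 17 (z = 4.76): the cube (footprint 18×29) is included at this height (area 522.00 mm²); the cylinder at (16, 10.5) does not reach this height (z outside [5.5, 12.5]); Taking the union: only the 18×29 cube is present, so the union is just that shape — area = 522.00 mm²; (rotated 65° about Z; rotation is an isometry so areas/perimeters/island counts are preserved). So its area = 522.00 mm². Layer 42 (z = 11.76): the 18×29 cube contributes its full rectangle (area 522.00 mm²); the cylinder at (16, 10.5): section is a regular 8-gon, circumradius r=12 (area = (8/2)·12.000²·sin(360°/8) = 407.29 mm²); Taking the union: the regions partially overlap — summed areas 929.29 mm² minus the doubly-counted overlap 245.10 mm² gives 684.19 mm² — area = 684.19 mm²; (rotated 65° about Z; rotation is an isometry so areas/perimeters/island counts are preserved). So its area = 684.19 mm². Layer 42 is larger (684.19 vs 522.00 mm²).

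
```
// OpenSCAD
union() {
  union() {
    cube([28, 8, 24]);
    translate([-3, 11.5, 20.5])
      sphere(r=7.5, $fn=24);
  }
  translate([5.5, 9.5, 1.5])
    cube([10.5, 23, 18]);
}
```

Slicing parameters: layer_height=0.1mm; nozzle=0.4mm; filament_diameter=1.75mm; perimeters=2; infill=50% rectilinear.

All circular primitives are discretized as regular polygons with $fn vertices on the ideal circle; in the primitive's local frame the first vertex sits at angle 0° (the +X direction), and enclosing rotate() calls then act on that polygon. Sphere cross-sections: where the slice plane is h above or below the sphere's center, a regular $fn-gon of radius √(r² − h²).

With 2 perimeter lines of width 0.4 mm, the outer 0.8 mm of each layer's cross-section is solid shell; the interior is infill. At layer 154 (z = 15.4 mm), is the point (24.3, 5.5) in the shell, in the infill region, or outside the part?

At z = 15.4 mm: the 28×8 cube contributes its full rectangle; the sphere at (-3, 11.5): section is a regular 24-gon, circumradius = √(r²−h²) = √(7.5²−5.1²) = 5.499; Combining (union): the regions partially overlap (shared area 0.71 mm²), so overlapping operands fuse into one piece — 1 connected region; the cube at (5.5, 9.5) (footprint 10.5×23) is included at this height; Taking the union: the 2 present regions are separate (no shared area or edge), so areas and boundary lengths simply add and each stays a separate island — 2 connected regions. Overall, the cross-section has 2 separate islands. The nearest boundary edge runs (1.19, 8.00)→(28.00, 8.00); distance from the point to it = 2.50 mm. (Shell/infill is judged within the island containing the point — the largest one.) The point is inside the cross-section and 2.50 mm from the nearest boundary — more than the 0.8 mm shell width (2 × 0.4), so it's in the infill interior.

infill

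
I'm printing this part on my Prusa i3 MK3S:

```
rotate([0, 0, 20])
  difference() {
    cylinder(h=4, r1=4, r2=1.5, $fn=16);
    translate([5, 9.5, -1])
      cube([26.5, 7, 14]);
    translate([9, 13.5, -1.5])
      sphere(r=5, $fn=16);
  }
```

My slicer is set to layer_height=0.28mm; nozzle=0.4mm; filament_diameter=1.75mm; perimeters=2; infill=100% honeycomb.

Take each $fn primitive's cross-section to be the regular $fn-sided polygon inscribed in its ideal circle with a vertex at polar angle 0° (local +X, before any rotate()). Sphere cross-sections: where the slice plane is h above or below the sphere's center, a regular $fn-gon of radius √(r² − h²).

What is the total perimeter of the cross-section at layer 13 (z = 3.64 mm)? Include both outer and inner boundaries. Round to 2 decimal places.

10.77 mm

At z = 3.64 mm: the cone: at t=0.910 of its height the radius interpolates to r₁+(r₂−r₁)t = 1.725, giving a regular 16-gon of that circumradius (perimeter = 2·16·1.725·sin(180°/16) = 10.77 mm); the 26.5×7 cube at (5, 9.5) contributes its full rectangle (perimeter 67.00 mm); the sphere at (9, 13.5) is not intersected at this z (|z−center|=5.140 > r=5); Subtracting the remaining from the first: starting from the cone, the 26.5×7 cube at (5, 9.5) misses the remaining region (no effect) — boundary = 10.77 mm; (rotated 20° about Z; rotation is an isometry so areas/perimeters/island counts are preserved). Overall, the cross-section is a single solid region. Total boundary length (outer) = 10.77 mm.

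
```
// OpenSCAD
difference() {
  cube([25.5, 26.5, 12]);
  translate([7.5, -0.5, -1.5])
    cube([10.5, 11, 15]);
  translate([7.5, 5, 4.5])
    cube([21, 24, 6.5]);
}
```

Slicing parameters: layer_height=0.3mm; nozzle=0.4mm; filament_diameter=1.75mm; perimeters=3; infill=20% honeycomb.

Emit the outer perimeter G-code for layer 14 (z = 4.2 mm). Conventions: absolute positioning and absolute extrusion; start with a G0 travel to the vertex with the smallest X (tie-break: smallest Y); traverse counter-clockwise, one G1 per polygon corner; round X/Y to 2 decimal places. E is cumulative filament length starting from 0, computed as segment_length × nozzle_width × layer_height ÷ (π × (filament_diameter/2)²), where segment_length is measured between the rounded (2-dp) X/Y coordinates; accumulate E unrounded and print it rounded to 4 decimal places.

At z = 4.2 mm: the cube is present — its section is the full 25.5×26.5 rectangle; the cube at (7.5, -0.5) (footprint 10.5×11) is included at this height; the cube at (7.5, 5) is not intersected at this z (z outside [4.5, 11]); Taking the first minus the rest: starting from the 25.5×26.5 cube, the 10.5×11 cube at (7.5, -0.5) partially overlaps it — only the 110.25 mm² overlap (of its 115.50 mm²) is removed, clipping the outline — 1 connected region. The outline is a single polygon with 8 vertices. Extrusion per mm of travel: 0.4 × 0.3 / (π × 0.875²) = 0.049890. Accumulating E over each segment gives final E = 6.2363.

G0 X0.00 Y0.00 Z4.20
G1 X7.50 Y0.00 E0.3742
G1 X7.50 Y10.50 E0.8980
G1 X18.00 Y10.50 E1.4219
G1 X18.00 Y0.00 E1.9457
G1 X25.50 Y0.00 E2.3199
G1 X25.50 Y26.50 E3.6420
G1 X0.00 Y26.50 E4.9142
G1 X0.00 Y0.00 E6.2363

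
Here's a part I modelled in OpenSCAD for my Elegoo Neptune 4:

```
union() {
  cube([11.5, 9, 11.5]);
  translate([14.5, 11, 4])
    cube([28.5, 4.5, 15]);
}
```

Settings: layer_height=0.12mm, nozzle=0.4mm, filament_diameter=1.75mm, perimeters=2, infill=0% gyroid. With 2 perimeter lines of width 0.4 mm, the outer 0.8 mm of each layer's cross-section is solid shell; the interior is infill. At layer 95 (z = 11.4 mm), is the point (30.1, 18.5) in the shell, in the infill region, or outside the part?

outside

At z = 11.4 mm: the cube (footprint 11.5×9) is included at this height; the cube at (14.5, 11) (footprint 28.5×4.5) is included at this height; Taking the union: the 2 present regions are separate (no shared area or edge), so areas and boundary lengths simply add and each stays a separate island — 2 connected regions. Overall, the cross-section has 2 separate islands. The nearest boundary edge runs (14.50, 15.50)→(43.00, 15.50); distance from the point to it = 3.00 mm. The point is not inside any of the regions above, so it lies outside the cross-section (3.00 mm from the nearest boundary).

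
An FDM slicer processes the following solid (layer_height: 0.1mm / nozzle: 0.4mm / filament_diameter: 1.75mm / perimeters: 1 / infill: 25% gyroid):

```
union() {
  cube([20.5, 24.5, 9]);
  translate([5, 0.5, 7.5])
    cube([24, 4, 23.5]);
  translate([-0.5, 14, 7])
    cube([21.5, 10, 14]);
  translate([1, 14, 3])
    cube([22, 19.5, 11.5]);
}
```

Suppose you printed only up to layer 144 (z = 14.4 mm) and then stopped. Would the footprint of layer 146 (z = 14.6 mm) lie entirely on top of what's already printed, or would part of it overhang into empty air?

entirely on top

Compare the two slices. At z = 14.4: the cube is absent (z outside [0, 9]); the 24×4 cube at (5, 0.5) contributes its full rectangle (area 96.00 mm²); the cube at (-0.5, 14) is present — its section is the full 21.5×10 rectangle (area 215.00 mm²); the 22×19.5 cube at (1, 14) contributes its full rectangle (area 429.00 mm²); Combining (union): the regions partially overlap — summed areas 740.00 mm² minus the doubly-counted overlap 200.00 mm² gives 540.00 mm² — area = 540.00 mm². At z = 14.6: the cube is absent (z outside [0, 9]); the 24×4 cube at (5, 0.5) contributes its full rectangle (area 96.00 mm²); the 21.5×10 cube at (-0.5, 14) contributes its full rectangle (area 215.00 mm²); the cube at (1, 14) is absent (z outside [3, 14.5]); Taking the union: the 2 present regions are separate (no shared area or edge), so areas and boundary lengths simply add and each stays a separate island — area = 311.00 mm². Checking containment: the cross-section at z = 14.6 is a subset of the cross-section at z = 14.4.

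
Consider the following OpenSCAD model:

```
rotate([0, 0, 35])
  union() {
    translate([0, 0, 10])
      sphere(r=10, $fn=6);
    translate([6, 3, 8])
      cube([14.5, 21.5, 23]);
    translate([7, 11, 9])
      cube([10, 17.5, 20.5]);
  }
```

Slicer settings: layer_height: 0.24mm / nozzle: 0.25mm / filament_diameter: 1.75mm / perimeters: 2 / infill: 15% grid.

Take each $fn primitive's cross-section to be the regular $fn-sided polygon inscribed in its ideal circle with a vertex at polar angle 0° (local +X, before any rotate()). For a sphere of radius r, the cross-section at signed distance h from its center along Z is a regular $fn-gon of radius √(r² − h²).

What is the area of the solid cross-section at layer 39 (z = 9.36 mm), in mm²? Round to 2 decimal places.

606.12 mm²

At z = 9.36 mm: the r=10 sphere contributes a regular 6-gon of circumradius √(10²−0.64²) = 9.979 (area = (6/2)·9.979²·sin(360°/6) = 258.74 mm²); the cube at (6, 3) (footprint 14.5×21.5) is included at this height (area 311.75 mm²); the cube at (7, 11) is present — its section is the full 10×17.5 rectangle (area 175.00 mm²); Combining (union): the regions partially overlap — summed areas 745.49 mm² minus the doubly-counted overlap 139.37 mm² gives 606.12 mm² — area = 606.12 mm²; (rotated 35° about Z; rotation is an isometry so areas/perimeters/island counts are preserved). Overall, the cross-section is a single solid region. Net area = 606.12 mm².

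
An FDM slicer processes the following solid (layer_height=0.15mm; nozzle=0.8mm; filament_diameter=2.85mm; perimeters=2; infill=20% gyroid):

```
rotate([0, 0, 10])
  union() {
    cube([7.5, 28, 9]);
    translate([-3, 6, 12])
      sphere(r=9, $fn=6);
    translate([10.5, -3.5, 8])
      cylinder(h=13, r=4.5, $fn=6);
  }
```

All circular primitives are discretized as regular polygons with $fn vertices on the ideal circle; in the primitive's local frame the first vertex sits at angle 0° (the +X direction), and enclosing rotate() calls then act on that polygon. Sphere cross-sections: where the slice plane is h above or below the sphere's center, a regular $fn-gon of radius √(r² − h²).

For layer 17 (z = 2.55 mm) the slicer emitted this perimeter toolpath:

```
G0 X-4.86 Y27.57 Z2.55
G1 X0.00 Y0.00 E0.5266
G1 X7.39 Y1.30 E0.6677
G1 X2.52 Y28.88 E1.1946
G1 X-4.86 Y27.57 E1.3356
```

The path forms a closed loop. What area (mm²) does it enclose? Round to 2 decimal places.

Apply the shoelace formula to the sequence of (X, Y) vertices; enclosed area = 209.99 mm².

209.99 mm²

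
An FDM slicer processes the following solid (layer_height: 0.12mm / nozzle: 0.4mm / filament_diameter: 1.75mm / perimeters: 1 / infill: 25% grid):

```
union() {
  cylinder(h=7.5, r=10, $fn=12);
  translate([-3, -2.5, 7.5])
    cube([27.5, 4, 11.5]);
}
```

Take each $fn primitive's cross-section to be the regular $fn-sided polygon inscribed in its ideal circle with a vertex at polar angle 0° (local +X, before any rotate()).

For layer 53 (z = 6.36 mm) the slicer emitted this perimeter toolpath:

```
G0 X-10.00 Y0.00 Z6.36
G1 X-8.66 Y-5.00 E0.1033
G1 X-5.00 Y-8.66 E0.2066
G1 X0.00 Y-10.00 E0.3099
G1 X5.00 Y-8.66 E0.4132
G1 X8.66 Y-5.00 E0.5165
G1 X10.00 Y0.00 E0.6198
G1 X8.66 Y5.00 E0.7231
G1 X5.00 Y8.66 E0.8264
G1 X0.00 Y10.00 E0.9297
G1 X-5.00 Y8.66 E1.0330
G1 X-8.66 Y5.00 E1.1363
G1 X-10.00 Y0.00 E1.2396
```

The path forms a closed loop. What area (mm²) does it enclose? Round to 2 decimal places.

299.99 mm²

Apply the shoelace formula to the sequence of (X, Y) vertices; enclosed area = 299.99 mm².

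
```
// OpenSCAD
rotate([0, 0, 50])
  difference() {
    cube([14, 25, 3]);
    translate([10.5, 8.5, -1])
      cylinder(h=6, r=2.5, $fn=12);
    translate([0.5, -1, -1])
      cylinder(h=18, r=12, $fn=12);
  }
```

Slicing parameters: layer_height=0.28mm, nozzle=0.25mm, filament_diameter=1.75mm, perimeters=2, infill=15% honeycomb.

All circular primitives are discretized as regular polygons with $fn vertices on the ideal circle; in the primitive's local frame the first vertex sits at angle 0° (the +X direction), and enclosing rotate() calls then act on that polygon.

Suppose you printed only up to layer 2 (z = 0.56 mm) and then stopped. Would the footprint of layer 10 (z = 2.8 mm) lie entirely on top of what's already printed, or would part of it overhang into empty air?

Compare the two slices. At z = 0.56: the cube (footprint 14×25) is included at this height (area 350.00 mm²); the cylinder at (10.5, 8.5): section is a regular 12-gon, circumradius r=2.5 (area = (12/2)·2.500²·sin(360°/12) = 18.75 mm²); the r=12 cylinder at (0.5, -1) contributes a regular 12-gon of circumradius 12 (area = (12/2)·12.000²·sin(360°/12) = 432.00 mm²); After the difference (first − rest): starting from the 14×25 cube (350.00 mm²), the r=2.5 cylinder at (10.5, 8.5) lies wholly inside it (removes its full 18.75 mm² and its 15.53 mm outline becomes a hole wall); the r=12 cylinder at (0.5, -1) partially overlaps it — only the 101.24 mm² overlap (of its 432.00 mm²) is removed, clipping the outline — area = 230.01 mm²; (rotated 50° about Z; rotation is an isometry so areas/perimeters/island counts are preserved). At z = 2.8: the cube is present — its section is the full 14×25 rectangle (area 350.00 mm²); the cylinder at (10.5, 8.5): section is a regular 12-gon, circumradius r=2.5 (area = (12/2)·2.500²·sin(360°/12) = 18.75 mm²); the cylinder at (0.5, -1): section is a regular 12-gon, circumradius r=12 (area = (12/2)·12.000²·sin(360°/12) = 432.00 mm²); Subtracting the remaining from the first: starting from the 14×25 cube (350.00 mm²), the r=2.5 cylinder at (10.5, 8.5) lies wholly inside it (removes its full 18.75 mm² and its 15.53 mm outline becomes a hole wall); the r=12 cylinder at (0.5, -1) partially overlaps it — only the 101.24 mm² overlap (of its 432.00 mm²) is removed, clipping the outline — area = 230.01 mm²; (whole slice rotated 50° about Z — lengths, areas and connectivity unchanged). Checking containment: the cross-section at z = 2.8 is a subset of the cross-section at z = 0.56.

entirely on top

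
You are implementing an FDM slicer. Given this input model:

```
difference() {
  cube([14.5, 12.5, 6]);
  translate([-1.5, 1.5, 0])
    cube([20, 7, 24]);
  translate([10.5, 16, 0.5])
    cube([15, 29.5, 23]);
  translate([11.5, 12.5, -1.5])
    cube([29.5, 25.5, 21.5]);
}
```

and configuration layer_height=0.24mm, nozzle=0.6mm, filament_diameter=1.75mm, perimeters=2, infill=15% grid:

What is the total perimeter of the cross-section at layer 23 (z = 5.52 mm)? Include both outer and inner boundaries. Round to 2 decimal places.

69.00 mm

At z = 5.52 mm: the cube is present — its section is the full 14.5×12.5 rectangle (perimeter 54.00 mm); the cube at (-1.5, 1.5) (footprint 20×7) is included at this height (perimeter 54.00 mm); the cube at (10.5, 16) (footprint 15×29.5) is included at this height (perimeter 89.00 mm); the cube at (11.5, 12.5) is present — its section is the full 29.5×25.5 rectangle (perimeter 110.00 mm); Subtracting the remaining from the first: starting from the 14.5×12.5 cube, the 20×7 cube at (-1.5, 1.5) partially overlaps it — only the 101.50 mm² overlap (of its 140.00 mm²) is removed, clipping the outline; the 15×29.5 cube at (10.5, 16) misses the remaining region (no effect); the 29.5×25.5 cube at (11.5, 12.5) misses the remaining region (no effect) — boundary = 69.00 mm. Overall, the cross-section has 2 separate islands. Total boundary length (outer) = 69.00 mm.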